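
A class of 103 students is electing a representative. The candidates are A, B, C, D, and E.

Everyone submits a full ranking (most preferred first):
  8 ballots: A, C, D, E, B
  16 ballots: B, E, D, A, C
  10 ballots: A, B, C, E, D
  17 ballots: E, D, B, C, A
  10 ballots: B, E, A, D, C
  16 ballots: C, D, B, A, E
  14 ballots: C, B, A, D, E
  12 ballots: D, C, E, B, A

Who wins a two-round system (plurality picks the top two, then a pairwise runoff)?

B

Round 1 first-place votes: A 18, B 26, C 30, D 12, E 17. C and B advance.
Runoff: C is ranked above B on 50 ballots, B above C on 53.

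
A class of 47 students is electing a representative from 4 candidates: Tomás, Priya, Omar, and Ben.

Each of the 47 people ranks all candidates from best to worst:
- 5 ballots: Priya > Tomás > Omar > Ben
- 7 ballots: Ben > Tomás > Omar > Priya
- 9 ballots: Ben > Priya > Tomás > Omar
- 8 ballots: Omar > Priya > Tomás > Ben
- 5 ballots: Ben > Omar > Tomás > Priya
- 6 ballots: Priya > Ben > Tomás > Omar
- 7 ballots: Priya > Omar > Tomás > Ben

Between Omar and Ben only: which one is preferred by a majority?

Omar is ranked above Ben on 20 ballots; Ben above Omar on 27.

Ben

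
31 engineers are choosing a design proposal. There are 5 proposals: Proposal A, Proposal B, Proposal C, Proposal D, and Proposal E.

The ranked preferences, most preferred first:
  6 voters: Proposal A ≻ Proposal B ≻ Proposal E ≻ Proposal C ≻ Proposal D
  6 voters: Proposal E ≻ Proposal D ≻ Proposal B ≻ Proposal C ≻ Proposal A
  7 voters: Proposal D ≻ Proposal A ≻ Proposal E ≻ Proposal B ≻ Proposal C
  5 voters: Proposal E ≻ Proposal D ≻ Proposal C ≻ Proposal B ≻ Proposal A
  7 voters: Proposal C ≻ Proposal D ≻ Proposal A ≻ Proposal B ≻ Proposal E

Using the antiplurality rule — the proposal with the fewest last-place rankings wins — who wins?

Proposal B

Last-place votes: Proposal A 11, Proposal B 0, Proposal C 7, Proposal D 6, Proposal E 7.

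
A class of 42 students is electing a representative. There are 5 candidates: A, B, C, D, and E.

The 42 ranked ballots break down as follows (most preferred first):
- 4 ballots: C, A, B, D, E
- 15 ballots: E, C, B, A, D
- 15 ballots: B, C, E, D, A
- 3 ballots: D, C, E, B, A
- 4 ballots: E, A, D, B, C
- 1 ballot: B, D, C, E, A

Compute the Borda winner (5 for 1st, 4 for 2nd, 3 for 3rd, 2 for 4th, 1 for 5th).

A: 4×4 + 15×2 + 15×1 + 3×1 + 4×4 + 1×1 = 81
B: 4×3 + 15×3 + 15×5 + 3×2 + 4×2 + 1×5 = 151
C: 4×5 + 15×4 + 15×4 + 3×4 + 4×1 + 1×3 = 159
D: 4×2 + 15×1 + 15×2 + 3×5 + 4×3 + 1×4 = 84
E: 4×1 + 15×5 + 15×3 + 3×3 + 4×5 + 1×2 = 155

C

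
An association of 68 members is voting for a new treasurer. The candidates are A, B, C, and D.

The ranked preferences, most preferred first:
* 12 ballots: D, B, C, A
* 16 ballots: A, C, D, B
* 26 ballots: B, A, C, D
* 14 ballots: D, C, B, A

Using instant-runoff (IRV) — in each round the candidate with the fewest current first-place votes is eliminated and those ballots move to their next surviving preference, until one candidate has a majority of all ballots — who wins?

Round 1: A 16, B 26, C 0, D 26. C eliminated.
Round 2: A 16, B 26, D 26. A eliminated.
Round 3: B 26, D 42. D has a majority (≥35).

D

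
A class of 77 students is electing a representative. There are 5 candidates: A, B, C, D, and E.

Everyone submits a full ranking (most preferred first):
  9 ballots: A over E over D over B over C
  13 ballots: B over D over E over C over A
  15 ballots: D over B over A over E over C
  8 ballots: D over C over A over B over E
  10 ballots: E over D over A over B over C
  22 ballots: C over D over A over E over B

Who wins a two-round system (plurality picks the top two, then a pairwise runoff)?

D

Round 1 first-place votes: A 9, B 13, C 22, D 23, E 10. D and C advance.
Runoff: D is ranked above C on 55 ballots, C above D on 22.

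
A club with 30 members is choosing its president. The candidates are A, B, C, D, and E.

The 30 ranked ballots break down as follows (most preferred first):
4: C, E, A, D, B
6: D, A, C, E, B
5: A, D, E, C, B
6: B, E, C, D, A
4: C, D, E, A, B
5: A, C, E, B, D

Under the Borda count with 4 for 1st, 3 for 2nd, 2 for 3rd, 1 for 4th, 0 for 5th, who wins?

A: 4×2 + 6×3 + 5×4 + 6×0 + 4×1 + 5×4 = 70
B: 4×0 + 6×0 + 5×0 + 6×4 + 4×0 + 5×1 = 29
C: 4×4 + 6×2 + 5×1 + 6×2 + 4×4 + 5×3 = 76
D: 4×1 + 6×4 + 5×3 + 6×1 + 4×3 + 5×0 = 61
E: 4×3 + 6×1 + 5×2 + 6×3 + 4×2 + 5×2 = 64

C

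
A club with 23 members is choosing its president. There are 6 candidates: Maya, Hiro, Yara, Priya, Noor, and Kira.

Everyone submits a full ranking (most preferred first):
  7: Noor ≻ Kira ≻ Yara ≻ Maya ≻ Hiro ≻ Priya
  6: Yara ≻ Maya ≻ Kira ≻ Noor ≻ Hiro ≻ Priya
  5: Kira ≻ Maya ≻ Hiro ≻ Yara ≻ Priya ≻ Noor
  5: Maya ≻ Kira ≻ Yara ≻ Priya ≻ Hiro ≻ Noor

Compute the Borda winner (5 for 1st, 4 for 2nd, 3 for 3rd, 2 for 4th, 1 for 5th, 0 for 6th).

Maya: 7×2 + 6×4 + 5×4 + 5×5 = 83
Hiro: 7×1 + 6×1 + 5×3 + 5×1 = 33
Yara: 7×3 + 6×5 + 5×2 + 5×3 = 76
Priya: 7×0 + 6×0 + 5×1 + 5×2 = 15
Noor: 7×5 + 6×2 + 5×0 + 5×0 = 47
Kira: 7×4 + 6×3 + 5×5 + 5×4 = 91

Kira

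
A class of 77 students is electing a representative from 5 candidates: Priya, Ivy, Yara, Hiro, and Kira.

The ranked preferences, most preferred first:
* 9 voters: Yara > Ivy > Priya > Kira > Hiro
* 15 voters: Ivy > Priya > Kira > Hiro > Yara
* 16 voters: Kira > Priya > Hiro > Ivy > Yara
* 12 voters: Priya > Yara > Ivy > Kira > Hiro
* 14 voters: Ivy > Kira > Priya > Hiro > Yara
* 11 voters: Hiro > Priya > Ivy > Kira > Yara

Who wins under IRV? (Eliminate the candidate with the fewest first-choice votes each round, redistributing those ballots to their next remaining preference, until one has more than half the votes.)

Round 1: Priya 12, Ivy 29, Yara 9, Hiro 11, Kira 16. Yara eliminated.
Round 2: Priya 12, Ivy 38, Hiro 11, Kira 16. Hiro eliminated.
Round 3: Priya 23, Ivy 38, Kira 16. Kira eliminated.
Round 4: Priya 39, Ivy 38. Priya has a majority (≥39).

Priya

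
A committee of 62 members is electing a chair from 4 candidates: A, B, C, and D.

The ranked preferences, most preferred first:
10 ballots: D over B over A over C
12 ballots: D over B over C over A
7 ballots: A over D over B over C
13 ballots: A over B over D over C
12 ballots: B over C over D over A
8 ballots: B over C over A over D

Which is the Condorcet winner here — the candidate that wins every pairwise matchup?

B vs A: 42–20
B vs C: 62–0
B vs D: 33–29
B beats every other candidate.

B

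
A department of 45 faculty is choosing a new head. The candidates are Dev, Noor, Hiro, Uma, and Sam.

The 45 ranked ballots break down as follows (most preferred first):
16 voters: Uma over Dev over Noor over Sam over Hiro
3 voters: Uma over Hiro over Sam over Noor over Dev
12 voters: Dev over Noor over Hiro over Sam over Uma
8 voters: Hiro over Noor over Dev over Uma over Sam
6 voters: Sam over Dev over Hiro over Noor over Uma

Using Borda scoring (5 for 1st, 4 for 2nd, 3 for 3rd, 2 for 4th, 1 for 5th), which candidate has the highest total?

Dev: 16×4 + 3×1 + 12×5 + 8×3 + 6×4 = 175
Noor: 16×3 + 3×2 + 12×4 + 8×4 + 6×2 = 146
Hiro: 16×1 + 3×4 + 12×3 + 8×5 + 6×3 = 122
Uma: 16×5 + 3×5 + 12×1 + 8×2 + 6×1 = 129
Sam: 16×2 + 3×3 + 12×2 + 8×1 + 6×5 = 103

Dev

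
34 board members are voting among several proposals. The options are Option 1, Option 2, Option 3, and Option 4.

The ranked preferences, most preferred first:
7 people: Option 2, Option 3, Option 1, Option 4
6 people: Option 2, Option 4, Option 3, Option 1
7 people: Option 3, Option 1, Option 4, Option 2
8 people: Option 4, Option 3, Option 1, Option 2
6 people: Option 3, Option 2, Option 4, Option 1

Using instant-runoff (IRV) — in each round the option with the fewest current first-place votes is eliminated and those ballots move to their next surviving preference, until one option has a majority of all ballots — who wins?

Round 1: Option 1 0, Option 2 13, Option 3 13, Option 4 8. Option 1 eliminated.
Round 2: Option 2 13, Option 3 13, Option 4 8. Option 4 eliminated.
Round 3: Option 2 13, Option 3 21. Option 3 has a majority (≥18).

Option 3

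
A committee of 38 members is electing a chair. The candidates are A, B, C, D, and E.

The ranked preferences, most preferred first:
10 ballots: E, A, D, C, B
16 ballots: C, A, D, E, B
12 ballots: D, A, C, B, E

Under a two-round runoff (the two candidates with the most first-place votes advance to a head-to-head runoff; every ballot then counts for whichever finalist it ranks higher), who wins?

D

Round 1 first-place votes: A 0, B 0, C 16, D 12, E 10. C and D advance.
Runoff: C is ranked above D on 16 ballots, D above C on 22.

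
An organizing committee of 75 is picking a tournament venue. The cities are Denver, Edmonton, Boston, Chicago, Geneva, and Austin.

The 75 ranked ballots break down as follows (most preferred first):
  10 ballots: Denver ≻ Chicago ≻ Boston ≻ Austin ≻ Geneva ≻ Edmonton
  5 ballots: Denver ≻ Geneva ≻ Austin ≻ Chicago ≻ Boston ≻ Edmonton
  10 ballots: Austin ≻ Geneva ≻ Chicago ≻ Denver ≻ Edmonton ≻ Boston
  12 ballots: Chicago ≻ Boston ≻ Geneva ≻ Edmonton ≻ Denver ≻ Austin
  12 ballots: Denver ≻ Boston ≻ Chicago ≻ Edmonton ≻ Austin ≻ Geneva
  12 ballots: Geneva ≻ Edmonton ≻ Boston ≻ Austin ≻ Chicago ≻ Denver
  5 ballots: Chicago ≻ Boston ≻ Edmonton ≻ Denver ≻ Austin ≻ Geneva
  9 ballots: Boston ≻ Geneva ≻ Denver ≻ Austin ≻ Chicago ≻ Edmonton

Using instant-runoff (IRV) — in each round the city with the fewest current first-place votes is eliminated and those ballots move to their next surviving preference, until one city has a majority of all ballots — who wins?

Round 1: Denver 27, Edmonton 0, Boston 9, Chicago 17, Geneva 12, Austin 10. Edmonton eliminated.
Round 2: Denver 27, Boston 9, Chicago 17, Geneva 12, Austin 10. Boston eliminated.
Round 3: Denver 27, Chicago 17, Geneva 21, Austin 10. Austin eliminated.
Round 4: Denver 27, Chicago 17, Geneva 31. Chicago eliminated.
Round 5: Denver 32, Geneva 43. Geneva has a majority (≥38).

Geneva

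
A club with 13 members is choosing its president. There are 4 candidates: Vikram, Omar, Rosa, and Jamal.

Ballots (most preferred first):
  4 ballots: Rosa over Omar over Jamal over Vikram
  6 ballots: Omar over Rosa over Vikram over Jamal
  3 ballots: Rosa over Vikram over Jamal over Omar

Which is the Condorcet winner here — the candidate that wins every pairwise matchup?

Rosa vs Vikram: 13–0
Rosa vs Omar: 7–6
Rosa vs Jamal: 13–0
Rosa beats every other candidate.

Rosa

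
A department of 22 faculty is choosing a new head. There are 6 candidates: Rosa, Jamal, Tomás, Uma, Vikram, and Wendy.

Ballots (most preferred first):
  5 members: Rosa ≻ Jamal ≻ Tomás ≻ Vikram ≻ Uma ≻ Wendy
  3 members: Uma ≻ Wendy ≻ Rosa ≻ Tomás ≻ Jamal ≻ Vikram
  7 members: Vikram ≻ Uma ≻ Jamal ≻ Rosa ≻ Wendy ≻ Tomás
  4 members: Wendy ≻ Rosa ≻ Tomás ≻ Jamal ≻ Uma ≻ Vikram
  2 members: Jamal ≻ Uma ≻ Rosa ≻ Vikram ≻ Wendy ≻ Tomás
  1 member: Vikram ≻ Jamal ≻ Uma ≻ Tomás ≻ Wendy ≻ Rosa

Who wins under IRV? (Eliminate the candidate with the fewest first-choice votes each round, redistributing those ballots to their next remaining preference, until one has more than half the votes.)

Round 1: Rosa 5, Jamal 2, Tomás 0, Uma 3, Vikram 8, Wendy 4. Tomás eliminated.
Round 2: Rosa 5, Jamal 2, Uma 3, Vikram 8, Wendy 4. Jamal eliminated.
Round 3: Rosa 5, Uma 5, Vikram 8, Wendy 4. Wendy eliminated.
Round 4: Rosa 9, Uma 5, Vikram 8. Uma eliminated.
Round 5: Rosa 14, Vikram 8. Rosa has a majority (≥12).

Rosa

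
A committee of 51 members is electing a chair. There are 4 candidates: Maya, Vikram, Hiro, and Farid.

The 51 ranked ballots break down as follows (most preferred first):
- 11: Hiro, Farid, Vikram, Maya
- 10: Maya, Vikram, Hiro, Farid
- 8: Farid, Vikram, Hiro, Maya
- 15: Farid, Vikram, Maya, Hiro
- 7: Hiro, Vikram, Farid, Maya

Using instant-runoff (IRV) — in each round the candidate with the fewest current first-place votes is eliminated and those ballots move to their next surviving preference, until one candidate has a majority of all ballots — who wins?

Hiro

Round 1: Maya 10, Vikram 0, Hiro 18, Farid 23. Vikram eliminated.
Round 2: Maya 10, Hiro 18, Farid 23. Maya eliminated.
Round 3: Hiro 28, Farid 23. Hiro has a majority (≥26).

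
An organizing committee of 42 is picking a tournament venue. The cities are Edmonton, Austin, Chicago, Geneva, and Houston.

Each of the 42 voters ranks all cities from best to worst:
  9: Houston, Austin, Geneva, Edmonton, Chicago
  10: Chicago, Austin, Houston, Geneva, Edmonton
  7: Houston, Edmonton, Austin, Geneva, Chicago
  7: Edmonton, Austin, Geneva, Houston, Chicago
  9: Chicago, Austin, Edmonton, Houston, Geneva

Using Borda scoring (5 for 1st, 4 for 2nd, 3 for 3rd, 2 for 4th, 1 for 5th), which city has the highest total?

Edmonton: 9×2 + 10×1 + 7×4 + 7×5 + 9×3 = 118
Austin: 9×4 + 10×4 + 7×3 + 7×4 + 9×4 = 161
Chicago: 9×1 + 10×5 + 7×1 + 7×1 + 9×5 = 118
Geneva: 9×3 + 10×2 + 7×2 + 7×3 + 9×1 = 91
Houston: 9×5 + 10×3 + 7×5 + 7×2 + 9×2 = 142

Austin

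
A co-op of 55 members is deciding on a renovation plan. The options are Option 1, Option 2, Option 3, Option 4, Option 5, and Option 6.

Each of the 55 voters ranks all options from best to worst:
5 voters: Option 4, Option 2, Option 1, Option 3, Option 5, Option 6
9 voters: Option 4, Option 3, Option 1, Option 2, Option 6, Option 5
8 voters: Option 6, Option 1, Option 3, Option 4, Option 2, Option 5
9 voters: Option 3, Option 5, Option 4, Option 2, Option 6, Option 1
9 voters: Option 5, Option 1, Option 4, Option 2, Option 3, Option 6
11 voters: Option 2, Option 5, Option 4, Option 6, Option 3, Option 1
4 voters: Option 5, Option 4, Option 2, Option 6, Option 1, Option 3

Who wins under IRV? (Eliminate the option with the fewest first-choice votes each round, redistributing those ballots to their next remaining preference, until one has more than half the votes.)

Option 3

Round 1: Option 1 0, Option 2 11, Option 3 9, Option 4 14, Option 5 13, Option 6 8. Option 1 eliminated.
Round 2: Option 2 11, Option 3 9, Option 4 14, Option 5 13, Option 6 8. Option 6 eliminated.
Round 3: Option 2 11, Option 3 17, Option 4 14, Option 5 13. Option 2 eliminated.
Round 4: Option 3 17, Option 4 14, Option 5 24. Option 4 eliminated.
Round 5: Option 3 31, Option 5 24. Option 3 has a majority (≥28).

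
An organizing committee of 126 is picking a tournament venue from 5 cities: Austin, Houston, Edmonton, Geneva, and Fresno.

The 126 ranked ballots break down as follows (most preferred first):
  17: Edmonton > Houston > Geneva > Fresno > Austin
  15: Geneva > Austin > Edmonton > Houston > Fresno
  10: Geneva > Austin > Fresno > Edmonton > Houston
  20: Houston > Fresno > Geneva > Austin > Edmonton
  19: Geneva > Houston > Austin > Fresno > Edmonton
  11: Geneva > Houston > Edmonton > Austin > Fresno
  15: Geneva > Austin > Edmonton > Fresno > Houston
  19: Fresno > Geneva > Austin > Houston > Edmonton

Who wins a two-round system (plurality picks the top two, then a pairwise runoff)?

Geneva

Round 1 first-place votes: Austin 0, Houston 20, Edmonton 17, Geneva 70, Fresno 19. Geneva and Houston advance.
Runoff: Geneva is ranked above Houston on 89 ballots, Houston above Geneva on 37.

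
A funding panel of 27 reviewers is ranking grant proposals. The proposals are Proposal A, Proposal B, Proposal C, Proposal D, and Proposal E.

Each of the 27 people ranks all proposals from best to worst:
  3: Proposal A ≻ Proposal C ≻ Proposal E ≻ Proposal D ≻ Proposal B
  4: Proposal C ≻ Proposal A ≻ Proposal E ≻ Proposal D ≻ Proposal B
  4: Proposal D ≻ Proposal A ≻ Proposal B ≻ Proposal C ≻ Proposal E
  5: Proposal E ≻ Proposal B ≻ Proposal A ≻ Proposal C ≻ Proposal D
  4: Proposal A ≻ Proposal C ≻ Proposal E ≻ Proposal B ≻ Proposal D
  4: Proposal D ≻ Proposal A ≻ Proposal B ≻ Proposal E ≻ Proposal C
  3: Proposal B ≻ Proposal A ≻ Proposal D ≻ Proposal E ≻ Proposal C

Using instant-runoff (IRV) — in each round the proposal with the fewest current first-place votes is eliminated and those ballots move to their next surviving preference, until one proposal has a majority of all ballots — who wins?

Round 1: Proposal A 7, Proposal B 3, Proposal C 4, Proposal D 8, Proposal E 5. Proposal B eliminated.
Round 2: Proposal A 10, Proposal C 4, Proposal D 8, Proposal E 5. Proposal C eliminated.
Round 3: Proposal A 14, Proposal D 8, Proposal E 5. Proposal A has a majority (≥14).

Proposal A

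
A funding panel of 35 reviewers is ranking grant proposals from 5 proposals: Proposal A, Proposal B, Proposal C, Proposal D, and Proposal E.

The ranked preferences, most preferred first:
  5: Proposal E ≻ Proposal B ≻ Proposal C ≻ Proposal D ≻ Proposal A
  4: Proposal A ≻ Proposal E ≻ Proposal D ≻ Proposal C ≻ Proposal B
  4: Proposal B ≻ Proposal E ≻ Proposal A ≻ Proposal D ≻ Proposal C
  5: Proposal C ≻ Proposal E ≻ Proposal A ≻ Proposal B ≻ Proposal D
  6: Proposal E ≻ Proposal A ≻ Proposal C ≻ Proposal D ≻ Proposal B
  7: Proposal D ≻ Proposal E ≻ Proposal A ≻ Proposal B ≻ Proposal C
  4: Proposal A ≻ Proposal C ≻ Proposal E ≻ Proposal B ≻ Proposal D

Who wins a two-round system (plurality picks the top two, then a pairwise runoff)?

Proposal E

Round 1 first-place votes: Proposal A 8, Proposal B 4, Proposal C 5, Proposal D 7, Proposal E 11. Proposal E and Proposal A advance.
Runoff: Proposal E is ranked above Proposal A on 27 ballots, Proposal A above Proposal E on 8.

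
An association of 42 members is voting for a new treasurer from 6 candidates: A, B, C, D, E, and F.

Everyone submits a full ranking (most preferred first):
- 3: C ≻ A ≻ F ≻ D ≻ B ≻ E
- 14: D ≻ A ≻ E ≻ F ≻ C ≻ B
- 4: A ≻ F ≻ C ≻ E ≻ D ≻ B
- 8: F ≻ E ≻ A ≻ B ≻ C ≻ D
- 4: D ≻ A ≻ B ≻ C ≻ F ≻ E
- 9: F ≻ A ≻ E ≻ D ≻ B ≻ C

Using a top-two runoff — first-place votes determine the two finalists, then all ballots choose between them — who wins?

F

Round 1 first-place votes: A 4, B 0, C 3, D 18, E 0, F 17. D and F advance.
Runoff: D is ranked above F on 18 ballots, F above D on 24.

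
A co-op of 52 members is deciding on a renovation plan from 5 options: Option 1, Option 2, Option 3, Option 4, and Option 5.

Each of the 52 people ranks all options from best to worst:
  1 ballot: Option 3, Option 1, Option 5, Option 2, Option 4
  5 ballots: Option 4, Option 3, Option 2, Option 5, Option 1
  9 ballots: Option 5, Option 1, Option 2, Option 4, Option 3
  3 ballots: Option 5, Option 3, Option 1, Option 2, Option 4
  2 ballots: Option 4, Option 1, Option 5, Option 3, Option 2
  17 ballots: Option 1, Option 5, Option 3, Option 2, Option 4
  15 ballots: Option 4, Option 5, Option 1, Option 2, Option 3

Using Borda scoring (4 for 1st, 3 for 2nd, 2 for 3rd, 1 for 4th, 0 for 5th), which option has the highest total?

Option 5

Option 1: 1×3 + 5×0 + 9×3 + 3×2 + 2×3 + 17×4 + 15×2 = 140
Option 2: 1×1 + 5×2 + 9×2 + 3×1 + 2×0 + 17×1 + 15×1 = 64
Option 3: 1×4 + 5×3 + 9×0 + 3×3 + 2×1 + 17×2 + 15×0 = 64
Option 4: 1×0 + 5×4 + 9×1 + 3×0 + 2×4 + 17×0 + 15×4 = 97
Option 5: 1×2 + 5×1 + 9×4 + 3×4 + 2×2 + 17×3 + 15×3 = 155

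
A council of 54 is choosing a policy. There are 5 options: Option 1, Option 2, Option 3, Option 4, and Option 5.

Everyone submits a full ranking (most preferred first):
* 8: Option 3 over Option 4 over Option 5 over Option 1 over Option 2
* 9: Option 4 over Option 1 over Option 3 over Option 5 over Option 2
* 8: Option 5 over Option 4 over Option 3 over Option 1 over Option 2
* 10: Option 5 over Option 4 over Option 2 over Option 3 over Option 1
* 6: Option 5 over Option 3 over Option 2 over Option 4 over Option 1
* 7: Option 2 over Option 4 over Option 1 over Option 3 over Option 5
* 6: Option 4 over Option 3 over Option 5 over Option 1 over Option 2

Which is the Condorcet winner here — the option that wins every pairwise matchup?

Option 4

Option 4 vs Option 1: 54–0
Option 4 vs Option 2: 41–13
Option 4 vs Option 3: 40–14
Option 4 vs Option 5: 30–24
Option 4 beats every other option.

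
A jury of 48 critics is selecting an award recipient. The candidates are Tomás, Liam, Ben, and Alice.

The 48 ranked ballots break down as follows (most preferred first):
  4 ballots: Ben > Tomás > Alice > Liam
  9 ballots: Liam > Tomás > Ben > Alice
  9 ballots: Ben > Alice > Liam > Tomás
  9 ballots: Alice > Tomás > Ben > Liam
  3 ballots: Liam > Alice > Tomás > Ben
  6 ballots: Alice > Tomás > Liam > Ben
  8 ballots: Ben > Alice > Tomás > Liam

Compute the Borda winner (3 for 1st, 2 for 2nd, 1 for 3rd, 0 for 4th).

Tomás: 4×2 + 9×2 + 9×0 + 9×2 + 3×1 + 6×2 + 8×1 = 67
Liam: 4×0 + 9×3 + 9×1 + 9×0 + 3×3 + 6×1 + 8×0 = 51
Ben: 4×3 + 9×1 + 9×3 + 9×1 + 3×0 + 6×0 + 8×3 = 81
Alice: 4×1 + 9×0 + 9×2 + 9×3 + 3×2 + 6×3 + 8×2 = 89

Alice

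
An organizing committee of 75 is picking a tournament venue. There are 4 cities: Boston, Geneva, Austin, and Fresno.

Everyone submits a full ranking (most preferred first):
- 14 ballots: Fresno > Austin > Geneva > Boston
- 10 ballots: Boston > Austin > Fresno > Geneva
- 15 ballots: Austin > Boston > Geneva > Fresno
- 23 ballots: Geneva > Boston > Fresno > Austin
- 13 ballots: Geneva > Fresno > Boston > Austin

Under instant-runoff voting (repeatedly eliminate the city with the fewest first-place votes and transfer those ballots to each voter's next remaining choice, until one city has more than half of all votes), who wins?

Round 1: Boston 10, Geneva 36, Austin 15, Fresno 14. Boston eliminated.
Round 2: Geneva 36, Austin 25, Fresno 14. Fresno eliminated.
Round 3: Geneva 36, Austin 39. Austin has a majority (≥38).

Austin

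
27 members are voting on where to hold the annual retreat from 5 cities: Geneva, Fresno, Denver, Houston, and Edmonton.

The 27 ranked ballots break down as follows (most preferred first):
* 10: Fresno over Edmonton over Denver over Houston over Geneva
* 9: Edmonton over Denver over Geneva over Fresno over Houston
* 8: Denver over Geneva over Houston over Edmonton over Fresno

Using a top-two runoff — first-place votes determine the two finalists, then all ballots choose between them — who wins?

Round 1 first-place votes: Geneva 0, Fresno 10, Denver 8, Houston 0, Edmonton 9. Fresno and Edmonton advance.
Runoff: Fresno is ranked above Edmonton on 10 ballots, Edmonton above Fresno on 17.

Edmonton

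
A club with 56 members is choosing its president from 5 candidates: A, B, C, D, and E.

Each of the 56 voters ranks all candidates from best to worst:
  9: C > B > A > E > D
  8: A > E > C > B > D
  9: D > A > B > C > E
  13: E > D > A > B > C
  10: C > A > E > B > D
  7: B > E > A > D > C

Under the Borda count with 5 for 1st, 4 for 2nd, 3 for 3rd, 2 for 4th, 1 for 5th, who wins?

A

A: 9×3 + 8×5 + 9×4 + 13×3 + 10×4 + 7×3 = 203
B: 9×4 + 8×2 + 9×3 + 13×2 + 10×2 + 7×5 = 160
C: 9×5 + 8×3 + 9×2 + 13×1 + 10×5 + 7×1 = 157
D: 9×1 + 8×1 + 9×5 + 13×4 + 10×1 + 7×2 = 138
E: 9×2 + 8×4 + 9×1 + 13×5 + 10×3 + 7×4 = 182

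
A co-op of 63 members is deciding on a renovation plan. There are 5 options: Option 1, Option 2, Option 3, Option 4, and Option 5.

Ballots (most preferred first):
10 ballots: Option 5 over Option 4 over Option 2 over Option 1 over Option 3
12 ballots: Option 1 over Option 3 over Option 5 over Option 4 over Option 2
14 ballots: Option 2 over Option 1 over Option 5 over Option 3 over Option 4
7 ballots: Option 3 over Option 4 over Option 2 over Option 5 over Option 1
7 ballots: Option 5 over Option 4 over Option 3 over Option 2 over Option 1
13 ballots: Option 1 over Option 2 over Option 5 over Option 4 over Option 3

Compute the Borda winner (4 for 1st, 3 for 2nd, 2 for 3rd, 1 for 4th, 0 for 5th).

Option 1: 10×1 + 12×4 + 14×3 + 7×0 + 7×0 + 13×4 = 152
Option 2: 10×2 + 12×0 + 14×4 + 7×2 + 7×1 + 13×3 = 136
Option 3: 10×0 + 12×3 + 14×1 + 7×4 + 7×2 + 13×0 = 92
Option 4: 10×3 + 12×1 + 14×0 + 7×3 + 7×3 + 13×1 = 97
Option 5: 10×4 + 12×2 + 14×2 + 7×1 + 7×4 + 13×2 = 153

Option 5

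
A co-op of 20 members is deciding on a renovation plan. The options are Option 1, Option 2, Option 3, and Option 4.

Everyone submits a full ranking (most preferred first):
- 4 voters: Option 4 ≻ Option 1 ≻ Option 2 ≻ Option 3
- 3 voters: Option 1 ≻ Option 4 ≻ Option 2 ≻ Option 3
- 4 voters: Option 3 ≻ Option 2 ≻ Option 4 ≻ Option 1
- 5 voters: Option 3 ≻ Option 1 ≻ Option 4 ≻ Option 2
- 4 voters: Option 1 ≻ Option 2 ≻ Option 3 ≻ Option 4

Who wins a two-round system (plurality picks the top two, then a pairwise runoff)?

Round 1 first-place votes: Option 1 7, Option 2 0, Option 3 9, Option 4 4. Option 3 and Option 1 advance.
Runoff: Option 3 is ranked above Option 1 on 9 ballots, Option 1 above Option 3 on 11.

Option 1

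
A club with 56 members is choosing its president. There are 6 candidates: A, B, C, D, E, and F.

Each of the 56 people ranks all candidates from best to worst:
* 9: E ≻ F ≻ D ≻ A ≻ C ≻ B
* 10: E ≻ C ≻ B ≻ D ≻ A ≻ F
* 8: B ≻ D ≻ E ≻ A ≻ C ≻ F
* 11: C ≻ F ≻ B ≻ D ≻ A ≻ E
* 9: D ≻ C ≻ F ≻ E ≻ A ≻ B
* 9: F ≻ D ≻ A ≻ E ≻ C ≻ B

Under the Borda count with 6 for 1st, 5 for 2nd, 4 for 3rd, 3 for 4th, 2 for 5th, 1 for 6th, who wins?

A: 9×3 + 10×2 + 8×3 + 11×2 + 9×2 + 9×4 = 147
B: 9×1 + 10×4 + 8×6 + 11×4 + 9×1 + 9×1 = 159
C: 9×2 + 10×5 + 8×2 + 11×6 + 9×5 + 9×2 = 213
D: 9×4 + 10×3 + 8×5 + 11×3 + 9×6 + 9×5 = 238
E: 9×6 + 10×6 + 8×4 + 11×1 + 9×3 + 9×3 = 211
F: 9×5 + 10×1 + 8×1 + 11×5 + 9×4 + 9×6 = 208

D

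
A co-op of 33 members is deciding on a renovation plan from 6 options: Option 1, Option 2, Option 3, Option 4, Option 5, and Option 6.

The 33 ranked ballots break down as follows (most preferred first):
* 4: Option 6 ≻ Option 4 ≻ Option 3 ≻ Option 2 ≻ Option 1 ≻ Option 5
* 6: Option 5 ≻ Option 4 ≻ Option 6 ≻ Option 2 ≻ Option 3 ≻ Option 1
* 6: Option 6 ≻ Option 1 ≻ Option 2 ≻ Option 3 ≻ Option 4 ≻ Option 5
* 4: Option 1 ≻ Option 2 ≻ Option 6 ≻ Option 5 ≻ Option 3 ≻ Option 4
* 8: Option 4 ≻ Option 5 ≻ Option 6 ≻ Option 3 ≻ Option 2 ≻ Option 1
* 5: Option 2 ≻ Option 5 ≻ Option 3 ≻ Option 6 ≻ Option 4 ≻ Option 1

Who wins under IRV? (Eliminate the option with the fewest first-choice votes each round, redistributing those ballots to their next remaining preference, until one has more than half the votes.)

Round 1: Option 1 4, Option 2 5, Option 3 0, Option 4 8, Option 5 6, Option 6 10. Option 3 eliminated.
Round 2: Option 1 4, Option 2 5, Option 4 8, Option 5 6, Option 6 10. Option 1 eliminated.
Round 3: Option 2 9, Option 4 8, Option 5 6, Option 6 10. Option 5 eliminated.
Round 4: Option 2 9, Option 4 14, Option 6 10. Option 2 eliminated.
Round 5: Option 4 14, Option 6 19. Option 6 has a majority (≥17).

Option 6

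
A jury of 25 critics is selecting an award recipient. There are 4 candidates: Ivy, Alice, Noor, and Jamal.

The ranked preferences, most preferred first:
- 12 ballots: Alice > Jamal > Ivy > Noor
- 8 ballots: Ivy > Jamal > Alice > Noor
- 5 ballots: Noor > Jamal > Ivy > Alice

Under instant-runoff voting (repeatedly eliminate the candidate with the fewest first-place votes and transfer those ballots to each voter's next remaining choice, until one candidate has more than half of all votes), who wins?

Round 1: Ivy 8, Alice 12, Noor 5, Jamal 0. Jamal eliminated.
Round 2: Ivy 8, Alice 12, Noor 5. Noor eliminated.
Round 3: Ivy 13, Alice 12. Ivy has a majority (≥13).

Ivy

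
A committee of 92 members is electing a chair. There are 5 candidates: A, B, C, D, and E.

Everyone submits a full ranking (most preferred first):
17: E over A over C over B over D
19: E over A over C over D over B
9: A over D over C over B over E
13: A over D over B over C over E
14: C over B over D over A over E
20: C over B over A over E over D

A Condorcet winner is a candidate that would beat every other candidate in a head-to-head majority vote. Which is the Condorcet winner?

A

A vs B: 58–34
A vs C: 58–34
A vs D: 78–14
A vs E: 56–36
A beats every other candidate.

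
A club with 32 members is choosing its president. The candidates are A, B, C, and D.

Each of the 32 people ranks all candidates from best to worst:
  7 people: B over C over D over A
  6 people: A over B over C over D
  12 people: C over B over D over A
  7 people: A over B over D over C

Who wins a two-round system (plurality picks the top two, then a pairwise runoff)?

Round 1 first-place votes: A 13, B 7, C 12, D 0. A and C advance.
Runoff: A is ranked above C on 13 ballots, C above A on 19.

C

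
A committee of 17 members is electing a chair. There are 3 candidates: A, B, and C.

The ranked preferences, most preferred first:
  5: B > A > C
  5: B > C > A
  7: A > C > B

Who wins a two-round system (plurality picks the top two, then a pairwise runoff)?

B

Round 1 first-place votes: A 7, B 10, C 0. B and A advance.
Runoff: B is ranked above A on 10 ballots, A above B on 7.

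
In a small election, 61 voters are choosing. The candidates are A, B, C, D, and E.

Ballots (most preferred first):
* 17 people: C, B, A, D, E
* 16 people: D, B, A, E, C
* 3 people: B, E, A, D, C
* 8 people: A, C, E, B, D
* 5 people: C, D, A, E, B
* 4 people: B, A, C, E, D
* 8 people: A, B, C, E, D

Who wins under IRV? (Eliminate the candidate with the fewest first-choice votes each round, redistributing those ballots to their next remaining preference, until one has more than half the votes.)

A

Round 1: A 16, B 7, C 22, D 16, E 0. E eliminated.
Round 2: A 16, B 7, C 22, D 16. B eliminated.
Round 3: A 23, C 22, D 16. D eliminated.
Round 4: A 39, C 22. A has a majority (≥31).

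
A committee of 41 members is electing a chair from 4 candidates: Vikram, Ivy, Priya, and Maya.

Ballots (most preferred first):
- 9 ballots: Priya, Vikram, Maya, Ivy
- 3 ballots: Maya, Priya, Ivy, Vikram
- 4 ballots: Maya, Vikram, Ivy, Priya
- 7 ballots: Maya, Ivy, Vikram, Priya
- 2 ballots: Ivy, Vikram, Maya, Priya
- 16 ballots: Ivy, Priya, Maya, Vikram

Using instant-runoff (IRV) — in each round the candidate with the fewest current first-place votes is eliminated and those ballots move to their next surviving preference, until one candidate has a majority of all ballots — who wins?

Maya

Round 1: Vikram 0, Ivy 18, Priya 9, Maya 14. Vikram eliminated.
Round 2: Ivy 18, Priya 9, Maya 14. Priya eliminated.
Round 3: Ivy 18, Maya 23. Maya has a majority (≥21).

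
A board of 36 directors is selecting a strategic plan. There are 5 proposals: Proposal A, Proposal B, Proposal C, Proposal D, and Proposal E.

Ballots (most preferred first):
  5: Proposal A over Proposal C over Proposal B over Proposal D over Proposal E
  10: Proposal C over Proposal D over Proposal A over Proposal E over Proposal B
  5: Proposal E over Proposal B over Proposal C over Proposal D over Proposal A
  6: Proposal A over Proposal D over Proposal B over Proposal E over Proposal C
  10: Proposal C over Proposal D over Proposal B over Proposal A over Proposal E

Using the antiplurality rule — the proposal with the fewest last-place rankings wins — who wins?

Proposal D

Last-place votes: Proposal A 5, Proposal B 10, Proposal C 6, Proposal D 0, Proposal E 15.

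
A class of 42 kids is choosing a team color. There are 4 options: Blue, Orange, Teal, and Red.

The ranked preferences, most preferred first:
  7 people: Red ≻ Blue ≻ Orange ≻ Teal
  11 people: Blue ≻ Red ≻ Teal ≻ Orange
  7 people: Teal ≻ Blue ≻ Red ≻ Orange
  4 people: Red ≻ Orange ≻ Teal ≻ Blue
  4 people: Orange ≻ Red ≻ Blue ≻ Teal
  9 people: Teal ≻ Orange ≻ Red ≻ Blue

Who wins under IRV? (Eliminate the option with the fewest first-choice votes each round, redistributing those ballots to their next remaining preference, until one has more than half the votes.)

Red

Round 1: Blue 11, Orange 4, Teal 16, Red 11. Orange eliminated.
Round 2: Blue 11, Teal 16, Red 15. Blue eliminated.
Round 3: Teal 16, Red 26. Red has a majority (≥22).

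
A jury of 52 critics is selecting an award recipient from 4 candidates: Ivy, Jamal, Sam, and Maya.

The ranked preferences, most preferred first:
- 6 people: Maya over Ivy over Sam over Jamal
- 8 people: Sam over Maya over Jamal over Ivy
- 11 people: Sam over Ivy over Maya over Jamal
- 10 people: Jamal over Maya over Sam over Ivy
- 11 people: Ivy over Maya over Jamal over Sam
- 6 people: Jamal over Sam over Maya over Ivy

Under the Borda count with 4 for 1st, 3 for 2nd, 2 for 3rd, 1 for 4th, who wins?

Maya

Ivy: 6×3 + 8×1 + 11×3 + 10×1 + 11×4 + 6×1 = 119
Jamal: 6×1 + 8×2 + 11×1 + 10×4 + 11×2 + 6×4 = 119
Sam: 6×2 + 8×4 + 11×4 + 10×2 + 11×1 + 6×3 = 137
Maya: 6×4 + 8×3 + 11×2 + 10×3 + 11×3 + 6×2 = 145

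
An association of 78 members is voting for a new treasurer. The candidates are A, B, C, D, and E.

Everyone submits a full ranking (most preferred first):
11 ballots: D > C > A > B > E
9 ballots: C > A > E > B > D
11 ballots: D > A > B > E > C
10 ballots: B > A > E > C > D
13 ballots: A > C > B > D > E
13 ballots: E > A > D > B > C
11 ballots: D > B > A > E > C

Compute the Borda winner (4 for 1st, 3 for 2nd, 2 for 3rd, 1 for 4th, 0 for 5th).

A

A: 11×2 + 9×3 + 11×3 + 10×3 + 13×4 + 13×3 + 11×2 = 225
B: 11×1 + 9×1 + 11×2 + 10×4 + 13×2 + 13×1 + 11×3 = 154
C: 11×3 + 9×4 + 11×0 + 10×1 + 13×3 + 13×0 + 11×0 = 118
D: 11×4 + 9×0 + 11×4 + 10×0 + 13×1 + 13×2 + 11×4 = 171
E: 11×0 + 9×2 + 11×1 + 10×2 + 13×0 + 13×4 + 11×1 = 112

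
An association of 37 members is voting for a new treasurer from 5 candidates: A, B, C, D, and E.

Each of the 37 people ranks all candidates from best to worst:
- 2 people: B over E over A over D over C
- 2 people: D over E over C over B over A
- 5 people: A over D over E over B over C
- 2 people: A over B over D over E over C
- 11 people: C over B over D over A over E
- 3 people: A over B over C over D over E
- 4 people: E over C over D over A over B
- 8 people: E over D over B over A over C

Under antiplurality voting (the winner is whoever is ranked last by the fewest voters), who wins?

Last-place votes: A 2, B 4, C 17, D 0, E 14.

D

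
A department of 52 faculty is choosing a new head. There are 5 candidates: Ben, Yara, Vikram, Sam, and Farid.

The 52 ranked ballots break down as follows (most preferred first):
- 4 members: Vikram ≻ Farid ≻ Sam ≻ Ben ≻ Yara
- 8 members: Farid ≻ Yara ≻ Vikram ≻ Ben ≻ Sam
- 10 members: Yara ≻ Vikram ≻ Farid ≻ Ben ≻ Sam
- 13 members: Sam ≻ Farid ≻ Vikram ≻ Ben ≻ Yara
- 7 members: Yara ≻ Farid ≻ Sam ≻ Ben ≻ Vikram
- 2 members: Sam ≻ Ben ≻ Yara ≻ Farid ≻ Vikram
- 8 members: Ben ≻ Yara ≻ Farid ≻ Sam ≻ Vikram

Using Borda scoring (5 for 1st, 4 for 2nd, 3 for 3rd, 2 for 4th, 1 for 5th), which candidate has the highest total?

Ben: 4×2 + 8×2 + 10×2 + 13×2 + 7×2 + 2×4 + 8×5 = 132
Yara: 4×1 + 8×4 + 10×5 + 13×1 + 7×5 + 2×3 + 8×4 = 172
Vikram: 4×5 + 8×3 + 10×4 + 13×3 + 7×1 + 2×1 + 8×1 = 140
Sam: 4×3 + 8×1 + 10×1 + 13×5 + 7×3 + 2×5 + 8×2 = 142
Farid: 4×4 + 8×5 + 10×3 + 13×4 + 7×4 + 2×2 + 8×3 = 194

Farid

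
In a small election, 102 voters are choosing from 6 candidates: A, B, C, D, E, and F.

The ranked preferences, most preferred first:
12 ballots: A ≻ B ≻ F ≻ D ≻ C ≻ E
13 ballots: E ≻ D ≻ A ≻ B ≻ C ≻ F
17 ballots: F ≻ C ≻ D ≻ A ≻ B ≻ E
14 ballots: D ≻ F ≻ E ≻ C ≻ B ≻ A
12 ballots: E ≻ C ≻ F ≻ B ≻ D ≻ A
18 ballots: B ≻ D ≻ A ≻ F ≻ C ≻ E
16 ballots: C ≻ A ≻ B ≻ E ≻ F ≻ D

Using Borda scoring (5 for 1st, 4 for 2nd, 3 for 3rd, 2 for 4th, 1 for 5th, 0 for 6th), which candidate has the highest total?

D

A: 12×5 + 13×3 + 17×2 + 14×0 + 12×0 + 18×3 + 16×4 = 251
B: 12×4 + 13×2 + 17×1 + 14×1 + 12×2 + 18×5 + 16×3 = 267
C: 12×1 + 13×1 + 17×4 + 14×2 + 12×4 + 18×1 + 16×5 = 267
D: 12×2 + 13×4 + 17×3 + 14×5 + 12×1 + 18×4 + 16×0 = 281
E: 12×0 + 13×5 + 17×0 + 14×3 + 12×5 + 18×0 + 16×2 = 199
F: 12×3 + 13×0 + 17×5 + 14×4 + 12×3 + 18×2 + 16×1 = 265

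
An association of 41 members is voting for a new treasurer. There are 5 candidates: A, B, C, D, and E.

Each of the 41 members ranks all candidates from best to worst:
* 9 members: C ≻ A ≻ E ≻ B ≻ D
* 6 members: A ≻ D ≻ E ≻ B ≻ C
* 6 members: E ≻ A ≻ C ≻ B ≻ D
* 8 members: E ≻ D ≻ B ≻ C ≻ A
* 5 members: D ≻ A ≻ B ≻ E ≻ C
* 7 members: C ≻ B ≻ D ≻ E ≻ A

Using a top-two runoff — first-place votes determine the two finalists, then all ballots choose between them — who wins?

E

Round 1 first-place votes: A 6, B 0, C 16, D 5, E 14. C and E advance.
Runoff: C is ranked above E on 16 ballots, E above C on 25.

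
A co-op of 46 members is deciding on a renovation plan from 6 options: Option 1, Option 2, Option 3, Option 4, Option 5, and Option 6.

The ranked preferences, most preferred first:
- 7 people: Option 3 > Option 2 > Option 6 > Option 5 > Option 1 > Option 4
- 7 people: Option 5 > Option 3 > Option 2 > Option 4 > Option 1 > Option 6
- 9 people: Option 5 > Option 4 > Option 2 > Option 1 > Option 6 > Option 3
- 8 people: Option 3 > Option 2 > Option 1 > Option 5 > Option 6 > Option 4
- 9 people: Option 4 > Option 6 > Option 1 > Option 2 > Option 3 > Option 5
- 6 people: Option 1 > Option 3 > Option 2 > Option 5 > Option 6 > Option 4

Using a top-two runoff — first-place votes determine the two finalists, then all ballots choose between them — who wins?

Option 3

Round 1 first-place votes: Option 1 6, Option 2 0, Option 3 15, Option 4 9, Option 5 16, Option 6 0. Option 5 and Option 3 advance.
Runoff: Option 5 is ranked above Option 3 on 16 ballots, Option 3 above Option 5 on 30.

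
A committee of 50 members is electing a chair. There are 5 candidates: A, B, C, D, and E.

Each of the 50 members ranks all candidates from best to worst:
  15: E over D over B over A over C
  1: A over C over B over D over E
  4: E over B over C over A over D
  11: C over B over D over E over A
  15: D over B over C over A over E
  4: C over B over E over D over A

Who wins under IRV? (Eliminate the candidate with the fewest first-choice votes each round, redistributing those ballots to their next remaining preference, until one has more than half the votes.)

Round 1: A 1, B 0, C 15, D 15, E 19. B eliminated.
Round 2: A 1, C 15, D 15, E 19. A eliminated.
Round 3: C 16, D 15, E 19. D eliminated.
Round 4: C 31, E 19. C has a majority (≥26).

C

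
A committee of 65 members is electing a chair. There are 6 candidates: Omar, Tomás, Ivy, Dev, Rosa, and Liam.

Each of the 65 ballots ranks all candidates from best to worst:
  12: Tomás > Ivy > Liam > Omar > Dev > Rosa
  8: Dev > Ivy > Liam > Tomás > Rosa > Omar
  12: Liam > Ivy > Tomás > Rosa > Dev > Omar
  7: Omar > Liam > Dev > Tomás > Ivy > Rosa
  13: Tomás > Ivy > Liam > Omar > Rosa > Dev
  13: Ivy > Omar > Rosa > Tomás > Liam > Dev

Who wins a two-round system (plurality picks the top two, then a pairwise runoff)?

Ivy

Round 1 first-place votes: Omar 7, Tomás 25, Ivy 13, Dev 8, Rosa 0, Liam 12. Tomás and Ivy advance.
Runoff: Tomás is ranked above Ivy on 32 ballots, Ivy above Tomás on 33.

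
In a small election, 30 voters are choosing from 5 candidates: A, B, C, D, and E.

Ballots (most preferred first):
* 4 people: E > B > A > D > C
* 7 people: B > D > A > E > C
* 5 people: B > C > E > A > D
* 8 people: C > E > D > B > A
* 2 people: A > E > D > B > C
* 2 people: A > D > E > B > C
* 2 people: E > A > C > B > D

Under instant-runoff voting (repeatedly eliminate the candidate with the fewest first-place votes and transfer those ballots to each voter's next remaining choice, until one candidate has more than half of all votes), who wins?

Round 1: A 4, B 12, C 8, D 0, E 6. D eliminated.
Round 2: A 4, B 12, C 8, E 6. A eliminated.
Round 3: B 12, C 8, E 10. C eliminated.
Round 4: B 12, E 18. E has a majority (≥16).

E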